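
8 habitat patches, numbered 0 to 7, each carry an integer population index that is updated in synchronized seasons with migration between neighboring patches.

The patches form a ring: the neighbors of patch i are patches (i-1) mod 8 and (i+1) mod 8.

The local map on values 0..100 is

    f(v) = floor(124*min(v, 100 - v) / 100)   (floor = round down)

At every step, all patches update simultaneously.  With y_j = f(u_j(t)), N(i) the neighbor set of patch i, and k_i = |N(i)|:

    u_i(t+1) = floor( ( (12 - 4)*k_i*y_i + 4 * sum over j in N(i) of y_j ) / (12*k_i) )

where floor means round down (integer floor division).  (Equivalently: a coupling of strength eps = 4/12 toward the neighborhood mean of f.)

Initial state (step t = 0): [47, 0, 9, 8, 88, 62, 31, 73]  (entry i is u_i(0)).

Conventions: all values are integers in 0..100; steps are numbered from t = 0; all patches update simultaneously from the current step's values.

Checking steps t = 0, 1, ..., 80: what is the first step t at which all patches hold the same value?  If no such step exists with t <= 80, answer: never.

Answer: never
Key observation: The state at step 9 reappears at step 11 — the system is in a cycle of period 2 from step 9 on.  No step 0..11 is synchronized, and the cycle repeats forever, so no step up to 80 (or ever) has all patches equal.

Derivation:
t=0: [47, 0, 9, 8, 88, 62, 31, 73]  (not all equal)
t=1: [44, 11, 8, 10, 18, 40, 38, 38]  (not all equal)
t=2: [46, 19, 10, 13, 24, 44, 47, 48]  (not all equal)
t=3: [51, 26, 14, 17, 31, 50, 57, 58]  (not all equal)
t=4: [54, 34, 20, 23, 39, 56, 54, 53]  (not all equal)
t=5: [54, 41, 27, 30, 45, 53, 56, 57]  (not all equal)
t=6: [55, 48, 36, 39, 52, 56, 54, 53]  (not all equal)
t=7: [56, 55, 47, 49, 56, 55, 56, 57]  (not all equal)
t=8: [54, 55, 57, 58, 55, 54, 54, 53]  (not all equal)
t=9: [56, 55, 53, 52, 54, 56, 57, 57]  (not all equal)
t=10: [54, 55, 57, 58, 56, 54, 53, 53]  (not all equal)
t=11: [56, 55, 53, 52, 54, 56, 57, 57]  (not all equal)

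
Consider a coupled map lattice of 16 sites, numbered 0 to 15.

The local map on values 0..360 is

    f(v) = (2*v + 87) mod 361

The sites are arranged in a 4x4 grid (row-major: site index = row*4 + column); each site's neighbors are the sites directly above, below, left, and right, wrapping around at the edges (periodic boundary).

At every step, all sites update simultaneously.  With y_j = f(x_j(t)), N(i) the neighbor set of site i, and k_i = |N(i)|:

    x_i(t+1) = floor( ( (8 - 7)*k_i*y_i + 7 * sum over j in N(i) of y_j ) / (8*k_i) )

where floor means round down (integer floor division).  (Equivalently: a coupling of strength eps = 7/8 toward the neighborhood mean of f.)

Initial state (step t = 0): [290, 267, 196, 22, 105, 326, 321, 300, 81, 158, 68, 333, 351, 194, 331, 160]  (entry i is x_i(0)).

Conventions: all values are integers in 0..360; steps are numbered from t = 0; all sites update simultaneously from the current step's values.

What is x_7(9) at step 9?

Answer: x_7(9) = 206

Derivation:
t=0: [290, 267, 196, 22, 105, 326, 321, 300, 81, 158, 68, 333, 351, 194, 331, 160]
t=1: [203, 153, 107, 190, 233, 134, 150, 142, 126, 137, 51, 188, 164, 100, 112, 61]
t=2: [100, 239, 141, 155, 206, 99, 190, 94, 118, 255, 119, 176, 218, 122, 254, 151]
t=3: [154, 224, 127, 135, 273, 185, 208, 112, 174, 306, 183, 217, 232, 224, 180, 115]
t=4: [221, 162, 208, 264, 146, 214, 201, 242, 219, 137, 170, 193, 154, 194, 212, 213]
t=5: [98, 132, 145, 178, 154, 62, 141, 138, 56, 108, 93, 143, 135, 65, 122, 139]
t=6: [215, 202, 170, 76, 156, 178, 110, 30, 179, 234, 177, 106, 198, 320, 152, 171]
t=7: [135, 83, 162, 125, 107, 156, 120, 211, 153, 79, 191, 120, 83, 104, 51, 159]
t=8: [294, 193, 248, 173, 163, 251, 116, 301, 250, 134, 251, 113, 190, 242, 132, 247]
t=9: [114, 227, 214, 246, 246, 211, 259, 206, 208, 239, 321, 258, 225, 228, 236, 211]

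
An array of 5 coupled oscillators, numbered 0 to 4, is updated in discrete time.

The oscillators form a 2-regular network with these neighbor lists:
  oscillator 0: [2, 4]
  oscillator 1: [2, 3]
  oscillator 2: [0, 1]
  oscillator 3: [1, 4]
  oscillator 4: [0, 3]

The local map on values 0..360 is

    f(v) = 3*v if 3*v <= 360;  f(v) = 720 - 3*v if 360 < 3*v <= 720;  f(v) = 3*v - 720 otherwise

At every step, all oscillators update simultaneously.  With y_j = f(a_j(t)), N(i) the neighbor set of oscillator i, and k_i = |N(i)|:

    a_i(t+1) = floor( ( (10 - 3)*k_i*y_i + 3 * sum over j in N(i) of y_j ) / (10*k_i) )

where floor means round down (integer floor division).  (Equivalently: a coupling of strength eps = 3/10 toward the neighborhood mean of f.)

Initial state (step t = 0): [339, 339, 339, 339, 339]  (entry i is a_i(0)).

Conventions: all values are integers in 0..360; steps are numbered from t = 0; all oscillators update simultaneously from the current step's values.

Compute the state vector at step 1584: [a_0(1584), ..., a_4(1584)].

Simulating step by step:
t=0: [339, 339, 339, 339, 339]
t=1: [297, 297, 297, 297, 297]
t=2: [171, 171, 171, 171, 171]
t=3: [207, 207, 207, 207, 207]
t=4: [99, 99, 99, 99, 99]
t=5: [297, 297, 297, 297, 297]

Answer: [99, 99, 99, 99, 99]
Key observation: The state at step 1, [297, 297, 297, 297, 297], reappears at step 5: the system is in a cycle of period 4 from step 1 on.  Therefore the state at step 1584 equals the state at step 1 + ((1584 - 1) mod 4) = 4, which is [99, 99, 99, 99, 99].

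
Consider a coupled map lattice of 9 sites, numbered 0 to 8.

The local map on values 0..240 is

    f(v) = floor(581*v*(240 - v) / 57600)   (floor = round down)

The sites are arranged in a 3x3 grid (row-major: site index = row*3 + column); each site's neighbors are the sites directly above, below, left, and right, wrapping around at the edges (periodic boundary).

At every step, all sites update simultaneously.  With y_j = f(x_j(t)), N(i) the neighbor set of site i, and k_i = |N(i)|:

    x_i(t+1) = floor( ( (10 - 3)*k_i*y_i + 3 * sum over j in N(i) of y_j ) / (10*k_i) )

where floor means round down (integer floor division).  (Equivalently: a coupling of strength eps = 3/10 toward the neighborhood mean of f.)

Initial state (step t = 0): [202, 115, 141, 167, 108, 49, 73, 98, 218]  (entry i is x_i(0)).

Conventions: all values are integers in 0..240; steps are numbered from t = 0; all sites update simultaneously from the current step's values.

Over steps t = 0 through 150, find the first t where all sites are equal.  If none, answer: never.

Answer: never
Key observation: The state at step 4 reappears at step 6 — the system is in a cycle of period 2 from step 4 on.  No step 0..6 is synchronized, and the cycle repeats forever, so no step up to 150 (or ever) has all sites equal.

Derivation:
t=0: [202, 115, 141, 167, 108, 49, 73, 98, 218]  (not all equal)
t=1: [93, 138, 125, 118, 137, 99, 114, 132, 70]  (not all equal)
t=2: [138, 141, 141, 143, 142, 139, 141, 141, 126]  (not all equal)
t=3: [140, 140, 140, 139, 140, 140, 140, 140, 142]  (not all equal)
t=4: [141, 141, 140, 141, 141, 140, 140, 140, 140]  (not all equal)
t=5: [140, 140, 140, 140, 140, 140, 140, 140, 141]  (not all equal)
t=6: [141, 141, 140, 141, 141, 140, 140, 140, 140]  (not all equal)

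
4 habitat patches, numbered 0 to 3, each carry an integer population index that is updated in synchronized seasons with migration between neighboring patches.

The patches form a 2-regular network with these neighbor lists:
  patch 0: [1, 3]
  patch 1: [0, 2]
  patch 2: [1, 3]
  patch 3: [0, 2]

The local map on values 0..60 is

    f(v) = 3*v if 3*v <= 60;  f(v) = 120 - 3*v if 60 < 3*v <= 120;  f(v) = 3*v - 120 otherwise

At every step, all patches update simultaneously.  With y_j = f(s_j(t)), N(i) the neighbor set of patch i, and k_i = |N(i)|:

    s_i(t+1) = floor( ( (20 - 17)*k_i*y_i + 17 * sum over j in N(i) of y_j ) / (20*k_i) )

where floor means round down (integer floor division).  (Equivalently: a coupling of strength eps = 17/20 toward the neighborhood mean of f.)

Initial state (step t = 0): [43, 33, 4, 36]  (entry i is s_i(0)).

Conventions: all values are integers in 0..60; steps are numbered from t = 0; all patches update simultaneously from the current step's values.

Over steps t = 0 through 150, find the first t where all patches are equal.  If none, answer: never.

Answer: 7
Key observation: Synchronization is absorbing here: once all patches are equal they stay equal, and step 7 is the first all-equal step.

Derivation:
t=0: [43, 33, 4, 36]  (not all equal)
t=1: [15, 12, 15, 10]  (not all equal)
t=2: [34, 43, 34, 42]  (not all equal)
t=3: [9, 16, 9, 16]  (not all equal)
t=4: [44, 30, 44, 30]  (not all equal)
t=5: [27, 14, 27, 14]  (not all equal)
t=6: [41, 39, 41, 39]  (not all equal)
t=7: [3, 3, 3, 3]  (all equal)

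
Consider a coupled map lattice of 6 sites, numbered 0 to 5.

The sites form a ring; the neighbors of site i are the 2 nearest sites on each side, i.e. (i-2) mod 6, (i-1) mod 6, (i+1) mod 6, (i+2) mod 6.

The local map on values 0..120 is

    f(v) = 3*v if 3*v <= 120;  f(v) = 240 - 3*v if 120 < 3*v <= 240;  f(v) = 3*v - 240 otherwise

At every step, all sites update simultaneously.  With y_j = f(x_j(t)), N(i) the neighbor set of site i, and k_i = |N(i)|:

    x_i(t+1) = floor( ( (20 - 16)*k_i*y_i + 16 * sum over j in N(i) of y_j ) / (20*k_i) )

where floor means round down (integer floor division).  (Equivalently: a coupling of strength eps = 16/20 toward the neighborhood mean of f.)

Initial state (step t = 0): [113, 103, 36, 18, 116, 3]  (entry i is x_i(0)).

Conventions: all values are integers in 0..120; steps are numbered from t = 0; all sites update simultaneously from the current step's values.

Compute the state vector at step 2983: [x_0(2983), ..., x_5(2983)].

Simulating step by step:
t=0: [113, 103, 36, 18, 116, 3]
t=1: [78, 67, 87, 69, 75, 67]
t=2: [24, 27, 22, 29, 22, 26]
t=3: [72, 76, 74, 75, 73, 76]
t=4: [17, 16, 18, 15, 18, 16]
t=5: [51, 49, 50, 49, 50, 49]
t=6: [90, 91, 90, 91, 90, 91]
t=7: [31, 31, 31, 31, 31, 31]
t=8: [93, 93, 93, 93, 93, 93]
t=9: [39, 39, 39, 39, 39, 39]
t=10: [117, 117, 117, 117, 117, 117]
t=11: [111, 111, 111, 111, 111, 111]
t=12: [93, 93, 93, 93, 93, 93]

Answer: [111, 111, 111, 111, 111, 111]
Key observation: The state at step 8, [93, 93, 93, 93, 93, 93], reappears at step 12: the system is in a cycle of period 4 from step 8 on.  Therefore the state at step 2983 equals the state at step 8 + ((2983 - 8) mod 4) = 11, which is [111, 111, 111, 111, 111, 111].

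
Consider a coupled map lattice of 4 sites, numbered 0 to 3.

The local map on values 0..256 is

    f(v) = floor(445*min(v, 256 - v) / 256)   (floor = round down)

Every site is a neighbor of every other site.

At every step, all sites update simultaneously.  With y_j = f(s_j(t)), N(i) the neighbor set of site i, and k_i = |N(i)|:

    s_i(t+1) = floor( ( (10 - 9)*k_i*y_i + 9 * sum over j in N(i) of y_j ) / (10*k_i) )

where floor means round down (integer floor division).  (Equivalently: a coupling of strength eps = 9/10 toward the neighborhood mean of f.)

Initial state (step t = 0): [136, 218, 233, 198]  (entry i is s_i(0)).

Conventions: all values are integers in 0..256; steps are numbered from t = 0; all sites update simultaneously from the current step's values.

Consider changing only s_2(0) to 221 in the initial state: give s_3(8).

Answer: s_3(8) = 128
Key observation: This trace re-runs the system from the modified initial state.

Derivation:
t=0: [136, 218, 221, 198]
t=1: [88, 117, 118, 110]
t=2: [194, 184, 184, 187]
t=3: [121, 117, 117, 119]
t=4: [204, 206, 206, 205]
t=5: [87, 87, 87, 87]
t=6: [151, 151, 151, 151]
t=7: [182, 182, 182, 182]
t=8: [128, 128, 128, 128]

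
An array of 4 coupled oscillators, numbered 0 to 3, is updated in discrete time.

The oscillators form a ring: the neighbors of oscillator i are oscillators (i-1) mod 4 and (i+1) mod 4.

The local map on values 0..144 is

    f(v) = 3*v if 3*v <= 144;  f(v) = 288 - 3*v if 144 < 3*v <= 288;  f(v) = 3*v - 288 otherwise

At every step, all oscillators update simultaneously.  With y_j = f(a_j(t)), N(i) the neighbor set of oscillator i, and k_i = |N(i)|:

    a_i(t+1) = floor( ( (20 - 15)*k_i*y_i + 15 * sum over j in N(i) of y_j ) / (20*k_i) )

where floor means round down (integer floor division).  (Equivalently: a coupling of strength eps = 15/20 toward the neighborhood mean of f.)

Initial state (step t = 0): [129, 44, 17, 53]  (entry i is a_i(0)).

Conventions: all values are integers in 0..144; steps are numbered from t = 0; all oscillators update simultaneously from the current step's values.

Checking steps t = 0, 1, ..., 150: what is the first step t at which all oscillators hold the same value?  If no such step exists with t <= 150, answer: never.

Simulating step by step:
t=0: [129, 44, 17, 53]  (not all equal)
t=1: [122, 89, 110, 88]  (not all equal)
t=2: [36, 50, 27, 51]  (not all equal)
t=3: [129, 105, 122, 104]  (not all equal)
t=4: [43, 73, 38, 72]  (not all equal)
t=5: [85, 108, 81, 109]  (not all equal)
t=6: [36, 38, 39, 39]  (not all equal)
t=7: [113, 112, 115, 113]  (not all equal)
t=8: [49, 52, 51, 53]  (not all equal)
t=9: [133, 136, 131, 135]  (not all equal)
t=10: [116, 111, 115, 110]  (not all equal)
t=11: [47, 55, 46, 54]  (not all equal)
t=12: [128, 135, 127, 136]  (not all equal)
t=13: [112, 100, 112, 100]  (not all equal)
t=14: [21, 39, 21, 39]  (not all equal)
t=15: [103, 76, 103, 76]  (not all equal)
t=16: [50, 30, 50, 30]  (not all equal)
t=17: [102, 126, 102, 126]  (not all equal)
t=18: [72, 36, 72, 36]  (not all equal)
t=19: [99, 81, 99, 81]  (not all equal)
t=20: [36, 18, 36, 18]  (not all equal)
t=21: [67, 94, 67, 94]  (not all equal)
t=22: [26, 66, 26, 66]  (not all equal)
t=23: [87, 81, 87, 81]  (not all equal)
t=24: [40, 31, 40, 31]  (not all equal)
t=25: [99, 113, 99, 113]  (not all equal)
t=26: [40, 19, 40, 19]  (not all equal)
t=27: [72, 104, 72, 104]  (not all equal)
t=28: [36, 60, 36, 60]  (not all equal)
t=29: [108, 108, 108, 108]  (all equal)

Answer: 29
Key observation: Synchronization is absorbing here: once all oscillators are equal they stay equal, and step 29 is the first all-equal step.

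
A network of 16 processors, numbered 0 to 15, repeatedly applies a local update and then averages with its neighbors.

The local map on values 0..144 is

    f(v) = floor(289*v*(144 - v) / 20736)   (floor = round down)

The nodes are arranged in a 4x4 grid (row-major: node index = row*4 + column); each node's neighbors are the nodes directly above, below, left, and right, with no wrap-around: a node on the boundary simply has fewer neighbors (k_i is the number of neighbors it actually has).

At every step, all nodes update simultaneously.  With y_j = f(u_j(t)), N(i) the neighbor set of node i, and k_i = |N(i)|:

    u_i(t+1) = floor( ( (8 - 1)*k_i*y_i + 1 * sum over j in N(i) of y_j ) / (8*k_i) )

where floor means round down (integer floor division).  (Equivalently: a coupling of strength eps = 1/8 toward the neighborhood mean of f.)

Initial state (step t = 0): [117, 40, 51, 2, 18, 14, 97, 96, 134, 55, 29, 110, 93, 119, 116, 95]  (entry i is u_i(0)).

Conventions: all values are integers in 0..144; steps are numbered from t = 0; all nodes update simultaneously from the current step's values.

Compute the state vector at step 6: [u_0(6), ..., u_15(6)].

Answer: [72, 72, 72, 72, 72, 72, 72, 72, 72, 72, 72, 72, 72, 72, 72, 72]

Derivation:
t=0: [117, 40, 51, 2, 18, 14, 97, 96, 134, 55, 29, 110, 93, 119, 116, 95]
t=1: [44, 55, 62, 10, 30, 28, 61, 60, 22, 63, 47, 52, 61, 43, 45, 62]
t=2: [60, 66, 67, 24, 47, 47, 69, 67, 40, 68, 63, 66, 67, 60, 62, 69]
t=3: [69, 70, 69, 43, 63, 63, 71, 69, 58, 71, 71, 71, 70, 70, 70, 71]
t=4: [71, 71, 71, 61, 70, 71, 71, 71, 69, 71, 72, 72, 71, 72, 72, 72]
t=5: [72, 72, 71, 70, 72, 72, 72, 71, 72, 72, 72, 72, 72, 72, 72, 72]
t=6: [72, 72, 72, 72, 72, 72, 72, 72, 72, 72, 72, 72, 72, 72, 72, 72]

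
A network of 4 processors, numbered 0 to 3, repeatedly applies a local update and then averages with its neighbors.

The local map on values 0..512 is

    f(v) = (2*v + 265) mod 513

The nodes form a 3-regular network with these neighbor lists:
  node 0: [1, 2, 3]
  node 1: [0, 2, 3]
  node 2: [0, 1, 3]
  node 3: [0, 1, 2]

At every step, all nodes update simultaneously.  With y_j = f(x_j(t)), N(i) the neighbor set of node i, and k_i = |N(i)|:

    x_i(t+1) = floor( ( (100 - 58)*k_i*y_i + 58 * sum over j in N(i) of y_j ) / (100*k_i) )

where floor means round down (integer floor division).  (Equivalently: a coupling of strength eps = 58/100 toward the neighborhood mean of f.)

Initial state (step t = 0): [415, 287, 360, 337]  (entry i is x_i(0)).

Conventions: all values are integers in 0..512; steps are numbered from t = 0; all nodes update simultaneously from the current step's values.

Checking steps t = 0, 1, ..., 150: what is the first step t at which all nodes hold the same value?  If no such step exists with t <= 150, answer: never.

Simulating step by step:
t=0: [415, 287, 360, 337]  (not all equal)
t=1: [265, 323, 356, 346]  (not all equal)
t=2: [370, 397, 412, 407]  (not all equal)
t=3: [235, 131, 138, 135]  (not all equal)
t=4: [105, 58, 61, 60]  (not all equal)
t=5: [422, 401, 402, 402]  (not all equal)
t=6: [59, 49, 50, 50]  (not all equal)
t=7: [372, 367, 368, 368]  (not all equal)
t=8: [490, 488, 489, 489]  (not all equal)
t=9: [217, 216, 217, 217]  (not all equal)
t=10: [185, 185, 185, 185]  (all equal)

Answer: 10
Key observation: Synchronization is absorbing here: once all nodes are equal they stay equal, and step 10 is the first all-equal step.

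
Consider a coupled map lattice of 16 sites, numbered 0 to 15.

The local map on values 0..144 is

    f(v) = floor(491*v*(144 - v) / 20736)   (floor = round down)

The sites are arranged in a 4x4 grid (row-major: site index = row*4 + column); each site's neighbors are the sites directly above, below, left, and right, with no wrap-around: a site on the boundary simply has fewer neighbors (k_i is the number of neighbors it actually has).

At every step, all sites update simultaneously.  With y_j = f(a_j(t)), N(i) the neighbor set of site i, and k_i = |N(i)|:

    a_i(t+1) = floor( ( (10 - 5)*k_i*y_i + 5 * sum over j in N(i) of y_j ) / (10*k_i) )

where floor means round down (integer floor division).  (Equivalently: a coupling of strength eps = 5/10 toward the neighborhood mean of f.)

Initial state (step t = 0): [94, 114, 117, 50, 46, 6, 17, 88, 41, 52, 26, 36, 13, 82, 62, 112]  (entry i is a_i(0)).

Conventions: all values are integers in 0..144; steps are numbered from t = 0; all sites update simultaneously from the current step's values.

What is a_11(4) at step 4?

Answer: a_11(4) = 116

Derivation:
t=0: [94, 114, 117, 50, 46, 6, 17, 88, 41, 52, 26, 36, 13, 82, 62, 112]
t=1: [102, 74, 77, 103, 91, 53, 60, 100, 92, 95, 83, 91, 74, 105, 106, 95]
t=2: [109, 117, 117, 106, 111, 115, 116, 107, 114, 110, 114, 112, 113, 102, 101, 107]
t=3: [85, 77, 77, 89, 84, 79, 78, 89, 82, 86, 83, 86, 86, 95, 96, 93]
t=4: [119, 121, 120, 116, 119, 120, 120, 116, 119, 117, 117, 116, 116, 112, 111, 112]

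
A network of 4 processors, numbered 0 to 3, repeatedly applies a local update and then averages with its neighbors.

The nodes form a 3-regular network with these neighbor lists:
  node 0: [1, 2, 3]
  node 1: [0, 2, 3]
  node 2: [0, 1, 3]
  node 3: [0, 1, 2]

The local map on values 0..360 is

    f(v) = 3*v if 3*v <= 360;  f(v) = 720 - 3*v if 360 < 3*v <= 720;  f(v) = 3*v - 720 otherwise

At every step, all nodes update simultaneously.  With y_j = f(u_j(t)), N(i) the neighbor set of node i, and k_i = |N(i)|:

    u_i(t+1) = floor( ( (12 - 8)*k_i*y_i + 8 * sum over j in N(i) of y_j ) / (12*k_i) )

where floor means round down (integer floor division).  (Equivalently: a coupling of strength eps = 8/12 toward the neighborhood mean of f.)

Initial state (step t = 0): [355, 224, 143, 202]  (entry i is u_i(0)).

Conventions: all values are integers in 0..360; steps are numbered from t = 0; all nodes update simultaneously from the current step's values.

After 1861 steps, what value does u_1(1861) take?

Answer: u_1(1861) = 315
Key observation: The state at step 7, [45, 45, 45, 45], reappears at step 11: the system is in a cycle of period 4 from step 7 on.  Therefore the state at step 1861 equals the state at step 7 + ((1861 - 7) mod 4) = 9, which is [315, 315, 315, 315].

Derivation:
t=0: [355, 224, 143, 202]
t=1: [215, 182, 209, 190]
t=2: [117, 128, 119, 126]
t=3: [347, 345, 347, 346]
t=4: [319, 318, 319, 318]
t=5: [235, 235, 235, 235]
t=6: [15, 15, 15, 15]
t=7: [45, 45, 45, 45]
t=8: [135, 135, 135, 135]
t=9: [315, 315, 315, 315]
t=10: [225, 225, 225, 225]
t=11: [45, 45, 45, 45]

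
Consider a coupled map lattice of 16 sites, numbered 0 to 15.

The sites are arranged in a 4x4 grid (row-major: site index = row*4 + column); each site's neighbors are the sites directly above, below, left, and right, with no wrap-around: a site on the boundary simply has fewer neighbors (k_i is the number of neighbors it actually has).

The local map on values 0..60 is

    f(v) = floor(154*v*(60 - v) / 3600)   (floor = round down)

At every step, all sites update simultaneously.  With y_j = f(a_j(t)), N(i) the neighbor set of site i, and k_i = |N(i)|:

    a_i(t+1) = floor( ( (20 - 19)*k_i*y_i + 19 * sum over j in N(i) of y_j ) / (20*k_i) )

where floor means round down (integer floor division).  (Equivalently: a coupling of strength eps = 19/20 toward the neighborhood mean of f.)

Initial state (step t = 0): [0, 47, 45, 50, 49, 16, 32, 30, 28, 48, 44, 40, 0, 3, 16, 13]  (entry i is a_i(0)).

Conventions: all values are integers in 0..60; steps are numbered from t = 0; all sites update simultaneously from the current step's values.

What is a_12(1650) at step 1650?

Answer: a_12(1650) = 36
Key observation: The state at step 5, [36, 36, 36, 36, 36, 36, 36, 36, 36, 36, 36, 36, 36, 36, 36, 36], reappears at step 6: the system is in a cycle of period 1 from step 5 on.  Therefore the state at step 1650 equals the state at step 5 + ((1650 - 5) mod 1) = 5, which is [36, 36, 36, 36, 36, 36, 36, 36, 36, 36, 36, 36, 36, 36, 36, 36].

Derivation:
t=0: [0, 47, 45, 50, 49, 16, 32, 30, 28, 48, 44, 40, 0, 3, 16, 13]
t=1: [23, 19, 28, 32, 22, 27, 31, 31, 16, 26, 31, 31, 21, 17, 21, 31]
t=2: [34, 37, 36, 38, 34, 35, 38, 38, 35, 34, 37, 38, 30, 35, 35, 36]
t=3: [36, 36, 35, 35, 37, 36, 35, 35, 37, 36, 36, 35, 37, 37, 36, 36]
t=4: [36, 36, 36, 37, 36, 36, 36, 37, 36, 36, 36, 36, 36, 36, 36, 36]
t=5: [36, 36, 36, 36, 36, 36, 36, 36, 36, 36, 36, 36, 36, 36, 36, 36]
t=6: [36, 36, 36, 36, 36, 36, 36, 36, 36, 36, 36, 36, 36, 36, 36, 36]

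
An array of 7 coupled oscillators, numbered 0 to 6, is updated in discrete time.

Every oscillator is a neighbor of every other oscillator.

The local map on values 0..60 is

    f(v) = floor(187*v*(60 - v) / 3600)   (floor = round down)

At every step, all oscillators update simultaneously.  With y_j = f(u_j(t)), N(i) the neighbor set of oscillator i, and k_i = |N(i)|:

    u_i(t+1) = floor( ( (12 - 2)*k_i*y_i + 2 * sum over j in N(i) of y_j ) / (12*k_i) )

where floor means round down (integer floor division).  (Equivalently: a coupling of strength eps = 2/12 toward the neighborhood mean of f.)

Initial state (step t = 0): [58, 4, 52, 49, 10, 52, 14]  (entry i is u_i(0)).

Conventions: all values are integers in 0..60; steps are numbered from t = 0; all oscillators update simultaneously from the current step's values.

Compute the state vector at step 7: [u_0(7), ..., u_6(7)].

Answer: [43, 43, 40, 37, 40, 40, 37]

Derivation:
t=0: [58, 4, 52, 49, 10, 52, 14]
t=1: [8, 12, 20, 25, 24, 20, 30]
t=2: [24, 30, 40, 43, 42, 40, 44]
t=3: [43, 44, 40, 37, 39, 40, 36]
t=4: [37, 36, 40, 43, 41, 40, 43]
t=5: [43, 43, 40, 37, 40, 40, 37]
t=6: [37, 37, 40, 43, 40, 40, 43]
t=7: [43, 43, 40, 37, 40, 40, 37]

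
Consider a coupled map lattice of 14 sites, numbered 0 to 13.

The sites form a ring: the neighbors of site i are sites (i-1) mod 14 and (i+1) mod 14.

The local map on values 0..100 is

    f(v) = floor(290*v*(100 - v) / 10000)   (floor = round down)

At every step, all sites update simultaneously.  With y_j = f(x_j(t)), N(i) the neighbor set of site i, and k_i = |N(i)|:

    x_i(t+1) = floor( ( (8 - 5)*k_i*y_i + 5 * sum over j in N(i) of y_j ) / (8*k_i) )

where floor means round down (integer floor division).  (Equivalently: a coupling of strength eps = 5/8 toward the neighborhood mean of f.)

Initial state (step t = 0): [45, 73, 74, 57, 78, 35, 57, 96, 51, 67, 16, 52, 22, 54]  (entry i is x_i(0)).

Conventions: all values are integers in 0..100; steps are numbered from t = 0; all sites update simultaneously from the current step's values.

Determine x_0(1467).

Answer: x_0(1467) = 65
Key observation: The state at step 11, [65, 65, 65, 65, 65, 65, 65, 65, 65, 65, 65, 65, 65, 65], reappears at step 12: the system is in a cycle of period 1 from step 11 on.  Therefore the state at step 1467 equals the state at step 11 + ((1467 - 11) mod 1) = 11, which is [65, 65, 65, 65, 65, 65, 65, 65, 65, 65, 65, 65, 65, 65].

Derivation:
t=0: [45, 73, 74, 57, 78, 35, 57, 96, 51, 67, 16, 52, 22, 54]
t=1: [66, 60, 60, 59, 60, 61, 50, 48, 50, 58, 56, 54, 63, 64]
t=2: [66, 67, 69, 69, 69, 69, 70, 72, 71, 70, 71, 70, 68, 66]
t=3: [64, 63, 62, 62, 62, 61, 60, 58, 59, 59, 59, 60, 62, 64]
t=4: [66, 67, 67, 68, 68, 68, 69, 69, 70, 70, 69, 69, 67, 66]
t=5: [64, 64, 63, 63, 63, 62, 62, 61, 60, 60, 61, 62, 63, 64]
t=6: [66, 66, 66, 67, 67, 67, 68, 68, 68, 68, 68, 67, 67, 66]
t=7: [65, 65, 64, 64, 64, 63, 63, 63, 63, 63, 63, 63, 64, 64]
t=8: [65, 65, 65, 66, 66, 66, 67, 67, 67, 67, 67, 66, 66, 65]
t=9: [65, 65, 65, 65, 65, 64, 64, 64, 64, 64, 64, 64, 65, 65]
t=10: [65, 65, 65, 65, 65, 65, 66, 66, 66, 66, 66, 65, 65, 65]
t=11: [65, 65, 65, 65, 65, 65, 65, 65, 65, 65, 65, 65, 65, 65]
t=12: [65, 65, 65, 65, 65, 65, 65, 65, 65, 65, 65, 65, 65, 65]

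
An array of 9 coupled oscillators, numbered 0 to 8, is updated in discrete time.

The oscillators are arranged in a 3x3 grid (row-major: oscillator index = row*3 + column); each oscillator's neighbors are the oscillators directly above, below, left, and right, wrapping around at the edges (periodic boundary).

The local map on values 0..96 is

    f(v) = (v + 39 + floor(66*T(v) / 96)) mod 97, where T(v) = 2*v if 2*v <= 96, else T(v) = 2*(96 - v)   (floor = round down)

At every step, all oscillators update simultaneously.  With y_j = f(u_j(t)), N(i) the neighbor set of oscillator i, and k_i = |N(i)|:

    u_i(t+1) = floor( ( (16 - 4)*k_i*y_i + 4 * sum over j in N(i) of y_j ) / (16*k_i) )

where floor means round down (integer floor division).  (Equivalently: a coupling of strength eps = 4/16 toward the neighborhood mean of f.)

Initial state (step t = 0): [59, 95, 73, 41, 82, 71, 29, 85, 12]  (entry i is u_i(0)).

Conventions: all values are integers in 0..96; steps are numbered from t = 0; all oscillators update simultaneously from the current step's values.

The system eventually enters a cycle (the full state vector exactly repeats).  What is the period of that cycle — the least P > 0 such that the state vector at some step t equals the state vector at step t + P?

Answer: 2
Key observation: The state at step 11, [53, 53, 53, 53, 53, 53, 53, 53, 53], reappears at step 13 — and no state repeats earlier — so the cycle the system enters has period 2.

Derivation:
t=0: [59, 95, 73, 41, 82, 71, 29, 85, 12]
t=1: [46, 39, 47, 38, 42, 47, 19, 41, 59]
t=2: [50, 37, 51, 38, 40, 50, 73, 42, 52]
t=3: [51, 33, 52, 36, 37, 52, 45, 41, 52]
t=4: [49, 26, 51, 31, 30, 50, 46, 38, 52]
t=5: [48, 11, 50, 22, 16, 49, 48, 31, 52]
t=6: [58, 61, 55, 83, 71, 58, 55, 27, 51]
t=7: [51, 48, 52, 44, 44, 51, 49, 17, 50]
t=8: [53, 56, 54, 47, 49, 53, 55, 72, 56]
t=9: [53, 52, 53, 53, 54, 53, 52, 48, 52]
t=10: [54, 54, 54, 53, 53, 53, 54, 55, 54]
t=11: [53, 53, 53, 53, 53, 53, 53, 53, 53]
t=12: [54, 54, 54, 54, 54, 54, 54, 54, 54]
t=13: [53, 53, 53, 53, 53, 53, 53, 53, 53]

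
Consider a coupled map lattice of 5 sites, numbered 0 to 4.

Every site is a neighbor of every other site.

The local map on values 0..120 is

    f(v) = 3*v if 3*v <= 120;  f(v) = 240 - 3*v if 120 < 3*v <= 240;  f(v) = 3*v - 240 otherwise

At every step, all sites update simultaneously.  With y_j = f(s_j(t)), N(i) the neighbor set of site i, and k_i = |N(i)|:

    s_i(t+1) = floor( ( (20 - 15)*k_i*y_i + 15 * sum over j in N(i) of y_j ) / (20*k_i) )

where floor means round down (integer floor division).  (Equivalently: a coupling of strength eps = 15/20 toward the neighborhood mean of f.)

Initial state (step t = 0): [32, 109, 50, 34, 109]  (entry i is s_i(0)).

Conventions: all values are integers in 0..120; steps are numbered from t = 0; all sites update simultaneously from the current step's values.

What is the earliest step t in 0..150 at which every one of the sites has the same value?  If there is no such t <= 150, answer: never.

Simulating step by step:
t=0: [32, 109, 50, 34, 109]  (not all equal)
t=1: [92, 92, 92, 93, 92]  (not all equal)
t=2: [36, 36, 36, 36, 36]  (all equal)

Answer: 2
Key observation: Synchronization is absorbing here: once all sites are equal they stay equal, and step 2 is the first all-equal step.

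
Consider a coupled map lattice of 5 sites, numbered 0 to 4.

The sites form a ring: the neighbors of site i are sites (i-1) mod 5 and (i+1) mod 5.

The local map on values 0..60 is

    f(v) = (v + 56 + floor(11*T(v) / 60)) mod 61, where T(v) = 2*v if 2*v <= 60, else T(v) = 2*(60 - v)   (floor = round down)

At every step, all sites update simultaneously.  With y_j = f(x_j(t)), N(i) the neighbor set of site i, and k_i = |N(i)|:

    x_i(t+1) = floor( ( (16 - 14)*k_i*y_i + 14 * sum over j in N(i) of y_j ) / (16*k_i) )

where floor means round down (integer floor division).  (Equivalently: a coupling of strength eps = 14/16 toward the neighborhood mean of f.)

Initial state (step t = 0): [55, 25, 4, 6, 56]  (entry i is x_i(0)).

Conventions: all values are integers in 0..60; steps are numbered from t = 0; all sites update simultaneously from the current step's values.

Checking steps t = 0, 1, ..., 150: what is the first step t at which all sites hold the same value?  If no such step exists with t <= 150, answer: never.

Simulating step by step:
t=0: [55, 25, 4, 6, 56]  (not all equal)
t=1: [41, 25, 14, 23, 30]  (not all equal)
t=2: [33, 28, 25, 25, 34]  (not all equal)
t=3: [35, 33, 30, 32, 33]  (not all equal)
t=4: [37, 37, 36, 36, 37]  (not all equal)
t=5: [40, 39, 39, 39, 39]  (not all equal)
t=6: [41, 41, 41, 41, 41]  (all equal)

Answer: 6
Key observation: Synchronization is absorbing here: once all sites are equal they stay equal, and step 6 is the first all-equal step.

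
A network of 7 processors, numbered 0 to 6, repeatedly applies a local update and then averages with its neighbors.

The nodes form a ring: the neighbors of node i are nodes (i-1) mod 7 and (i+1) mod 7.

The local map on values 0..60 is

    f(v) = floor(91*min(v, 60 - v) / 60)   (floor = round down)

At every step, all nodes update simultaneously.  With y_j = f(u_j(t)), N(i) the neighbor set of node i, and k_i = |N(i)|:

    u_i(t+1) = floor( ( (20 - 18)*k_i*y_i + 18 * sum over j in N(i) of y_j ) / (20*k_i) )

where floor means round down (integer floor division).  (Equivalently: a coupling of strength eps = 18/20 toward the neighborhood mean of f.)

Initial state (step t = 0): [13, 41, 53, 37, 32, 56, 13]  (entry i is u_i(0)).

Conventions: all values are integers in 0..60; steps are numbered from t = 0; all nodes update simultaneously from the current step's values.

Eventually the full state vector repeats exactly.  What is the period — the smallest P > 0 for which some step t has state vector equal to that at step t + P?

Simulating step by step:
t=0: [13, 41, 53, 37, 32, 56, 13]
t=1: [23, 15, 28, 26, 22, 28, 13]
t=2: [21, 36, 31, 37, 39, 27, 36]
t=3: [35, 36, 35, 36, 36, 34, 35]
t=4: [36, 36, 36, 36, 37, 36, 37]
t=5: [35, 36, 36, 35, 35, 34, 35]
t=6: [36, 36, 36, 36, 37, 37, 37]
t=7: [35, 36, 36, 35, 34, 34, 34]
t=8: [37, 36, 36, 37, 38, 39, 38]
t=9: [34, 35, 35, 34, 32, 32, 32]
t=10: [39, 37, 37, 39, 40, 42, 40]
t=11: [31, 32, 32, 31, 29, 29, 29]
t=12: [42, 42, 42, 42, 43, 43, 43]
t=13: [26, 27, 27, 26, 25, 25, 25]
t=14: [38, 39, 39, 38, 37, 37, 37]
t=15: [32, 31, 31, 32, 33, 34, 33]
t=16: [41, 42, 42, 41, 40, 39, 40]
t=17: [28, 27, 27, 28, 29, 30, 29]
t=18: [41, 40, 40, 41, 43, 43, 43]
t=19: [27, 29, 29, 27, 26, 25, 26]
t=20: [40, 41, 41, 40, 38, 38, 38]
t=21: [30, 28, 28, 30, 31, 33, 31]
t=22: [42, 43, 43, 42, 42, 42, 42]
t=23: [26, 25, 25, 26, 27, 27, 27]
t=24: [38, 37, 37, 38, 39, 40, 39]
t=25: [32, 33, 33, 32, 31, 30, 31]
t=26: [41, 40, 40, 41, 43, 43, 43]

Answer: 8
Key observation: The state at step 18, [41, 40, 40, 41, 43, 43, 43], reappears at step 26 — and no state repeats earlier — so the cycle the system enters has period 8.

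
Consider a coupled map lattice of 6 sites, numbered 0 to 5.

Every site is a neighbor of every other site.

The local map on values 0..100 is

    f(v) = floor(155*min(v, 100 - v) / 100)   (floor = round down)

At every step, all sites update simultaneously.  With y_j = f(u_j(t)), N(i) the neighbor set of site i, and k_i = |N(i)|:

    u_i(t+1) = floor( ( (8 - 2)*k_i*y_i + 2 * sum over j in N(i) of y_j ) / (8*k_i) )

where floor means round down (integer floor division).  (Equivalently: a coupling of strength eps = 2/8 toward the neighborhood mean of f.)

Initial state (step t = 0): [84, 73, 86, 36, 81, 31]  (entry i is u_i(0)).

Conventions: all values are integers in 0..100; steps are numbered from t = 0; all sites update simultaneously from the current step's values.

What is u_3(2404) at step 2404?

Answer: u_3(2404) = 71
Key observation: The state at step 23, [75, 75, 75, 75, 75, 75], reappears at step 32: the system is in a cycle of period 9 from step 23 on.  Therefore the state at step 2404 equals the state at step 23 + ((2404 - 23) mod 9) = 28, which is [71, 71, 71, 71, 71, 71].

Derivation:
t=0: [84, 73, 86, 36, 81, 31]
t=1: [27, 39, 25, 49, 31, 44]
t=2: [45, 58, 43, 69, 50, 64]
t=3: [67, 64, 65, 52, 72, 57]
t=4: [52, 55, 54, 68, 47, 63]
t=5: [71, 67, 69, 53, 70, 59]
t=6: [47, 51, 49, 66, 48, 60]
t=7: [70, 73, 73, 56, 72, 63]
t=8: [47, 43, 43, 62, 44, 54]
t=9: [70, 66, 66, 60, 67, 69]
t=10: [47, 51, 51, 58, 51, 49]
t=11: [72, 74, 74, 67, 74, 74]
t=12: [42, 40, 40, 48, 40, 40]
t=13: [64, 62, 62, 71, 62, 62]
t=14: [55, 57, 57, 47, 57, 57]
t=15: [68, 66, 66, 70, 66, 66]
t=16: [49, 51, 51, 47, 51, 51]
t=17: [74, 74, 74, 72, 74, 74]
t=18: [40, 40, 40, 42, 40, 40]
t=19: [62, 62, 62, 64, 62, 62]
t=20: [57, 57, 57, 55, 57, 57]
t=21: [66, 66, 66, 68, 66, 66]
t=22: [51, 51, 51, 49, 51, 51]
t=23: [75, 75, 75, 75, 75, 75]
t=24: [38, 38, 38, 38, 38, 38]
t=25: [58, 58, 58, 58, 58, 58]
t=26: [65, 65, 65, 65, 65, 65]
t=27: [54, 54, 54, 54, 54, 54]
t=28: [71, 71, 71, 71, 71, 71]
t=29: [44, 44, 44, 44, 44, 44]
t=30: [68, 68, 68, 68, 68, 68]
t=31: [49, 49, 49, 49, 49, 49]
t=32: [75, 75, 75, 75, 75, 75]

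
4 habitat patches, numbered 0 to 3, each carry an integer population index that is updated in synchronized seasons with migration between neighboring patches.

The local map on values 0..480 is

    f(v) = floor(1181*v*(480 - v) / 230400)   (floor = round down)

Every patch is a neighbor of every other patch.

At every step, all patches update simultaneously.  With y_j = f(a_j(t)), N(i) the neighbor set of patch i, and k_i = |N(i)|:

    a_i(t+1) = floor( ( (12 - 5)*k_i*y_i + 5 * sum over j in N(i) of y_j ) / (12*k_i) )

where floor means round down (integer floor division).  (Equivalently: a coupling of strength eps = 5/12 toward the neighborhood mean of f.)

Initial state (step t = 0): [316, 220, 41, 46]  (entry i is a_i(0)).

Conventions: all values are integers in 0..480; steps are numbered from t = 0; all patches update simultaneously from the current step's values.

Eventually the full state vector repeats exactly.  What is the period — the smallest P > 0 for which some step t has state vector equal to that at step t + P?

Answer: 2
Key observation: The state at step 6, [284, 284, 284, 284], reappears at step 8 — and no state repeats earlier — so the cycle the system enters has period 2.

Derivation:
t=0: [316, 220, 41, 46]
t=1: [222, 234, 145, 149]
t=2: [281, 282, 261, 263]
t=3: [287, 287, 290, 290]
t=4: [282, 282, 282, 282]
t=5: [286, 286, 286, 286]
t=6: [284, 284, 284, 284]
t=7: [285, 285, 285, 285]
t=8: [284, 284, 284, 284]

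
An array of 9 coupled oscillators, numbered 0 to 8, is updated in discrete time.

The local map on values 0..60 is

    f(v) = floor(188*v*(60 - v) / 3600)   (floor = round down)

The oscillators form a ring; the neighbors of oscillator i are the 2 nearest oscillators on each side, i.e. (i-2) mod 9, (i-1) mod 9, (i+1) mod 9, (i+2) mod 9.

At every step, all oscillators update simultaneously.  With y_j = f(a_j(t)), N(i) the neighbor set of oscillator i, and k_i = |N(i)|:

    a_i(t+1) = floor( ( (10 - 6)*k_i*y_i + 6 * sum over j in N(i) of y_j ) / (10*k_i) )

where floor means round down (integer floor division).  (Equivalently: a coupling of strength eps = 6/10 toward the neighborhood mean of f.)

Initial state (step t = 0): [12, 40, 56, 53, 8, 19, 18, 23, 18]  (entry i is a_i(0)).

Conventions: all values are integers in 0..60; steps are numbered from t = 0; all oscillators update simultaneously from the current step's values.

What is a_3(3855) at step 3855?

Answer: a_3(3855) = 35
Key observation: The state at step 6, [45, 45, 45, 45, 45, 45, 45, 45, 45], reappears at step 8: the system is in a cycle of period 2 from step 6 on.  Therefore the state at step 3855 equals the state at step 6 + ((3855 - 6) mod 2) = 7, which is [35, 35, 35, 35, 35, 35, 35, 35, 35].

Derivation:
t=0: [12, 40, 56, 53, 8, 19, 18, 23, 18]
t=1: [32, 31, 21, 24, 24, 34, 37, 39, 38]
t=2: [44, 44, 44, 44, 44, 44, 44, 43, 43]
t=3: [36, 36, 36, 36, 36, 36, 36, 37, 37]
t=4: [44, 44, 45, 45, 45, 44, 44, 44, 44]
t=5: [35, 35, 35, 35, 35, 35, 35, 36, 36]
t=6: [45, 45, 45, 45, 45, 45, 45, 45, 45]
t=7: [35, 35, 35, 35, 35, 35, 35, 35, 35]
t=8: [45, 45, 45, 45, 45, 45, 45, 45, 45]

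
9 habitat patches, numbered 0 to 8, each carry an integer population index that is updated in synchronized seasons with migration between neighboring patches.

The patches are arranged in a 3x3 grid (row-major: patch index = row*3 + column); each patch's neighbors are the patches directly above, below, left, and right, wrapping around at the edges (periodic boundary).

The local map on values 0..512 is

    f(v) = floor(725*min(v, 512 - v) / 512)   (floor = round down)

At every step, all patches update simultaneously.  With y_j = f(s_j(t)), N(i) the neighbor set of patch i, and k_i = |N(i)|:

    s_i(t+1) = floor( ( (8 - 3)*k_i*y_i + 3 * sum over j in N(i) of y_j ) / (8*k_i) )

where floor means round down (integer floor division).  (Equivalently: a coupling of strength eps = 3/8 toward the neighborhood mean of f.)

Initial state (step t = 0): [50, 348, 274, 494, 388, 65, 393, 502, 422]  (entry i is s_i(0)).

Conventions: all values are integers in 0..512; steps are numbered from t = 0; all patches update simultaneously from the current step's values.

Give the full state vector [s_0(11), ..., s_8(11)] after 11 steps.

Simulating step by step:
t=0: [50, 348, 274, 494, 388, 65, 393, 502, 422]
t=1: [115, 200, 259, 62, 143, 119, 127, 74, 136]
t=2: [186, 254, 299, 121, 186, 183, 162, 145, 195]
t=3: [263, 321, 296, 201, 257, 256, 228, 233, 265]
t=4: [330, 295, 315, 308, 342, 348, 324, 327, 341]
t=5: [267, 289, 271, 273, 252, 243, 264, 262, 248]
t=6: [342, 327, 340, 342, 349, 344, 349, 349, 349]
t=7: [241, 251, 242, 237, 234, 236, 231, 232, 231]
t=8: [340, 347, 340, 334, 333, 333, 329, 330, 329]
t=9: [244, 239, 244, 252, 251, 252, 256, 254, 256]
t=10: [346, 342, 346, 355, 353, 355, 359, 357, 359]
t=11: [232, 235, 232, 222, 225, 222, 218, 220, 218]

Answer: [232, 235, 232, 222, 225, 222, 218, 220, 218]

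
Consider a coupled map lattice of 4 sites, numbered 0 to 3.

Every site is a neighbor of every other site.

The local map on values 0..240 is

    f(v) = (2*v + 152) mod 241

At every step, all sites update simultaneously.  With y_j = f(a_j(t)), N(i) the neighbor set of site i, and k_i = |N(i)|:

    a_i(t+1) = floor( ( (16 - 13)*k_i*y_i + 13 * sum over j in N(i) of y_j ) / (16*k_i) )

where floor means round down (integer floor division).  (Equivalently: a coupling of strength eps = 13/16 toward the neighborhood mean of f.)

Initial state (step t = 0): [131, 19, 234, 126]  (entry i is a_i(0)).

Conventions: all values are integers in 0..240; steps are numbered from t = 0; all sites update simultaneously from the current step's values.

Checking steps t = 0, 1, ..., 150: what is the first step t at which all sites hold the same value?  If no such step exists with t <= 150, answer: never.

Answer: 4
Key observation: Synchronization is absorbing here: once all sites are equal they stay equal, and step 4 is the first all-equal step.

Derivation:
t=0: [131, 19, 234, 126]  (not all equal)
t=1: [165, 164, 168, 166]  (not all equal)
t=2: [66, 46, 66, 66]  (not all equal)
t=3: [32, 35, 32, 32]  (not all equal)
t=4: [217, 217, 217, 217]  (all equal)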